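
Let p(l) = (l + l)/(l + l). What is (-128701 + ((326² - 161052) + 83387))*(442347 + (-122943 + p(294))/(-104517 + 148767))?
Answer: -195913481666272/4425 ≈ -4.4274e+10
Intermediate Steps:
p(l) = 1 (p(l) = (2*l)/((2*l)) = (2*l)*(1/(2*l)) = 1)
(-128701 + ((326² - 161052) + 83387))*(442347 + (-122943 + p(294))/(-104517 + 148767)) = (-128701 + ((326² - 161052) + 83387))*(442347 + (-122943 + 1)/(-104517 + 148767)) = (-128701 + ((106276 - 161052) + 83387))*(442347 - 122942/44250) = (-128701 + (-54776 + 83387))*(442347 - 122942*1/44250) = (-128701 + 28611)*(442347 - 61471/22125) = -100090*9786865904/22125 = -195913481666272/4425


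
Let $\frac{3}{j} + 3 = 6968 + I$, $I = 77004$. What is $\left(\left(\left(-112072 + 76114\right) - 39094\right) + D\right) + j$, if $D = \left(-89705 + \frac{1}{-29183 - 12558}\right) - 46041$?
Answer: $- \frac{738836456171888}{3504950029} \approx -2.108 \cdot 10^{5}$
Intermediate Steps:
$D = - \frac{5666173787}{41741}$ ($D = \left(-89705 + \frac{1}{-41741}\right) - 46041 = \left(-89705 - \frac{1}{41741}\right) - 46041 = - \frac{3744376406}{41741} - 46041 = - \frac{5666173787}{41741} \approx -1.3575 \cdot 10^{5}$)
$j = \frac{3}{83969}$ ($j = \frac{3}{-3 + \left(6968 + 77004\right)} = \frac{3}{-3 + 83972} = \frac{3}{83969} \approx 3.5727 \cdot 10^{-5}$)
$\left(\left(\left(-112072 + 76114\right) - 39094\right) + D\right) + j = \left(\left(\left(-112072 + 76114\right) - 39094\right) - \frac{5666173787}{41741}\right) + \frac{3}{83969} = \left(\left(-35958 - 39094\right) - \frac{5666173787}{41741}\right) + \frac{3}{83969} = \left(-75052 - \frac{5666173787}{41741}\right) + \frac{3}{83969} = - \frac{8798919319}{41741} + \frac{3}{83969} = - \frac{738836456171888}{3504950029}$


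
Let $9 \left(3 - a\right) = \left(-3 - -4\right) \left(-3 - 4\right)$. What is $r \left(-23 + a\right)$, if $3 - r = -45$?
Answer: $- \frac{2768}{3} \approx -922.67$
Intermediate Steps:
$r = 48$ ($r = 3 - -45 = 3 + 45 = 48$)
$a = \frac{34}{9}$ ($a = 3 - \frac{\left(-3 - -4\right) \left(-3 - 4\right)}{9} = 3 - \frac{\left(-3 + 4\right) \left(-7\right)}{9} = 3 - \frac{1 \left(-7\right)}{9} = 3 - - \frac{7}{9} = 3 + \frac{7}{9} = \frac{34}{9} \approx 3.7778$)
$r \left(-23 + a\right) = 48 \left(-23 + \frac{34}{9}\right) = 48 \left(- \frac{173}{9}\right) = - \frac{2768}{3}$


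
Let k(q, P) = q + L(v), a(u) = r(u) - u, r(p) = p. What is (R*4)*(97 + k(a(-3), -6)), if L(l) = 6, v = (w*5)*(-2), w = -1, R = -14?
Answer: -5768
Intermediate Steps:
a(u) = 0 (a(u) = u - u = 0)
v = 10 (v = -1*5*(-2) = -5*(-2) = 10)
k(q, P) = 6 + q (k(q, P) = q + 6 = 6 + q)
(R*4)*(97 + k(a(-3), -6)) = (-14*4)*(97 + (6 + 0)) = -56*(97 + 6) = -56*103 = -5768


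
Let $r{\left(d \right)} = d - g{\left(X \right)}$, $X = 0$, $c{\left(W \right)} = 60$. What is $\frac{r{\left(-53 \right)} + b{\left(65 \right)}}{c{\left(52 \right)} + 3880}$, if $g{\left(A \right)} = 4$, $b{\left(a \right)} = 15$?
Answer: $- \frac{21}{1970} \approx -0.01066$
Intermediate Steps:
$r{\left(d \right)} = -4 + d$ ($r{\left(d \right)} = d - 4 = -4 + d$)
$\frac{r{\left(-53 \right)} + b{\left(65 \right)}}{c{\left(52 \right)} + 3880} = \frac{\left(-4 - 53\right) + 15}{60 + 3880} = \frac{-57 + 15}{3940} = \left(-42\right) \frac{1}{3940} = - \frac{21}{1970}$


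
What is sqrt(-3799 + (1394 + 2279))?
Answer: 3*I*sqrt(14) ≈ 11.225*I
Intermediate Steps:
sqrt(-3799 + (1394 + 2279)) = sqrt(-3799 + 3673) = sqrt(-126) = 3*I*sqrt(14)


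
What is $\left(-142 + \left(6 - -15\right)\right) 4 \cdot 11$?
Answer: $-5324$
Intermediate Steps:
$\left(-142 + \left(6 - -15\right)\right) 4 \cdot 11 = \left(-142 + \left(6 + 15\right)\right) 44 = \left(-142 + 21\right) 44 = \left(-121\right) 44 = -5324$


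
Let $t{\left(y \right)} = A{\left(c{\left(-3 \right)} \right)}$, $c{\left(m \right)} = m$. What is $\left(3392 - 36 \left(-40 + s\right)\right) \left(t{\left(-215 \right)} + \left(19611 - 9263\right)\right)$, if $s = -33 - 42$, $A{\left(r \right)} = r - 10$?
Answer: $77843220$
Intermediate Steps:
$A{\left(r \right)} = -10 + r$
$t{\left(y \right)} = -13$ ($t{\left(y \right)} = -10 - 3 = -13$)
$s = -75$
$\left(3392 - 36 \left(-40 + s\right)\right) \left(t{\left(-215 \right)} + \left(19611 - 9263\right)\right) = \left(3392 - 36 \left(-40 - 75\right)\right) \left(-13 + \left(19611 - 9263\right)\right) = \left(3392 - -4140\right) \left(-13 + \left(19611 - 9263\right)\right) = \left(3392 + 4140\right) \left(-13 + 10348\right) = 7532 \cdot 10335 = 77843220$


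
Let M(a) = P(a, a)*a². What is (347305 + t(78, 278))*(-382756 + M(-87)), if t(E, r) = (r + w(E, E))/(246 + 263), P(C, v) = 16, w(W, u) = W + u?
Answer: -46254494917708/509 ≈ -9.0873e+10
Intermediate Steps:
M(a) = 16*a²
t(E, r) = r/509 + 2*E/509 (t(E, r) = (r + (E + E))/(246 + 263) = (r + 2*E)/509 = (r + 2*E)*(1/509) = r/509 + 2*E/509)
(347305 + t(78, 278))*(-382756 + M(-87)) = (347305 + ((1/509)*278 + (2/509)*78))*(-382756 + 16*(-87)²) = (347305 + (278/509 + 156/509))*(-382756 + 16*7569) = (347305 + 434/509)*(-382756 + 121104) = (176778679/509)*(-261652) = -46254494917708/509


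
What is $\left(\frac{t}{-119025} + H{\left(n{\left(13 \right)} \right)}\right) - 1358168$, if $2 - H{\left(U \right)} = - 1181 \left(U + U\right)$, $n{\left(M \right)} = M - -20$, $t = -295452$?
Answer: $- \frac{16930876672}{13225} \approx -1.2802 \cdot 10^{6}$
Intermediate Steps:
$n{\left(M \right)} = 20 + M$ ($n{\left(M \right)} = M + 20 = 20 + M$)
$H{\left(U \right)} = 2 + 2362 U$ ($H{\left(U \right)} = 2 - - 1181 \left(U + U\right) = 2 - - 1181 \cdot 2 U = 2 - - 2362 U = 2 + 2362 U$)
$\left(\frac{t}{-119025} + H{\left(n{\left(13 \right)} \right)}\right) - 1358168 = \left(- \frac{295452}{-119025} + \left(2 + 2362 \left(20 + 13\right)\right)\right) - 1358168 = \left(\left(-295452\right) \left(- \frac{1}{119025}\right) + \left(2 + 2362 \cdot 33\right)\right) - 1358168 = \left(\frac{32828}{13225} + \left(2 + 77946\right)\right) - 1358168 = \left(\frac{32828}{13225} + 77948\right) - 1358168 = \frac{1030895128}{13225} - 1358168 = - \frac{16930876672}{13225}$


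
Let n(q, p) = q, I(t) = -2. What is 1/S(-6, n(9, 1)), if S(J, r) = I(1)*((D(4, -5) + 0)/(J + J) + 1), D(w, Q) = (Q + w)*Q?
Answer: -6/7 ≈ -0.85714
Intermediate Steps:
D(w, Q) = Q*(Q + w)
S(J, r) = -2 - 5/J (S(J, r) = -2*((-5*(-5 + 4) + 0)/(J + J) + 1) = -2*((-5*(-1) + 0)/((2*J)) + 1) = -2*((5 + 0)*(1/(2*J)) + 1) = -2*(5*(1/(2*J)) + 1) = -2*(5/(2*J) + 1) = -2*(1 + 5/(2*J)) = -2 - 5/J)
1/S(-6, n(9, 1)) = 1/(-2 - 5/(-6)) = 1/(-2 - 5*(-1/6)) = 1/(-2 + 5/6) = 1/(-7/6) = -6/7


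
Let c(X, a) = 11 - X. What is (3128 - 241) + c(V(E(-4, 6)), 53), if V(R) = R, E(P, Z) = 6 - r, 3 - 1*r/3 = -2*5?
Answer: 2931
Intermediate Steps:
r = 39 (r = 9 - (-6)*5 = 9 - 3*(-10) = 9 + 30 = 39)
E(P, Z) = -33 (E(P, Z) = 6 - 1*39 = 6 - 39 = -33)
(3128 - 241) + c(V(E(-4, 6)), 53) = (3128 - 241) + (11 - 1*(-33)) = 2887 + (11 + 33) = 2887 + 44 = 2931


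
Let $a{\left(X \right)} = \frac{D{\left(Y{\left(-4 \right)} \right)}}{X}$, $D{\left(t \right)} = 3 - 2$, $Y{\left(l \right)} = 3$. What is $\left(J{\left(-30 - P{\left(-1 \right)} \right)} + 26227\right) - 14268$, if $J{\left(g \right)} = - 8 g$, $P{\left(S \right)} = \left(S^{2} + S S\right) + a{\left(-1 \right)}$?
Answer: $12207$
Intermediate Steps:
$D{\left(t \right)} = 1$ ($D{\left(t \right)} = 3 - 2 = 1$)
$a{\left(X \right)} = \frac{1}{X}$ ($a{\left(X \right)} = 1 \frac{1}{X} = \frac{1}{X}$)
$P{\left(S \right)} = -1 + 2 S^{2}$ ($P{\left(S \right)} = \left(S^{2} + S S\right) + \frac{1}{-1} = \left(S^{2} + S^{2}\right) - 1 = 2 S^{2} - 1 = -1 + 2 S^{2}$)
$\left(J{\left(-30 - P{\left(-1 \right)} \right)} + 26227\right) - 14268 = \left(- 8 \left(-30 - \left(-1 + 2 \left(-1\right)^{2}\right)\right) + 26227\right) - 14268 = \left(- 8 \left(-30 - \left(-1 + 2 \cdot 1\right)\right) + 26227\right) - 14268 = \left(- 8 \left(-30 - \left(-1 + 2\right)\right) + 26227\right) - 14268 = \left(- 8 \left(-30 - 1\right) + 26227\right) - 14268 = \left(\left(-8\right) \left(-31\right) + 26227\right) - 14268 = \left(248 + 26227\right) - 14268 = 26475 - 14268 = 12207$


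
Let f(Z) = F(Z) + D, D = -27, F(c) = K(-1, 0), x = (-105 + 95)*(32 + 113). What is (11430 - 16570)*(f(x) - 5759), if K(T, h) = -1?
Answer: 29745180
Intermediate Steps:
x = -1450 (x = -10*145 = -1450)
F(c) = -1
f(Z) = -28 (f(Z) = -1 - 27 = -28)
(11430 - 16570)*(f(x) - 5759) = (11430 - 16570)*(-28 - 5759) = -5140*(-5787) = 29745180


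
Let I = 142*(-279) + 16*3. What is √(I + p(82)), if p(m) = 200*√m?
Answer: √(-39570 + 200*√82) ≈ 194.32*I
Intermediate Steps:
I = -39570 (I = -39618 + 48 = -39570)
√(I + p(82)) = √(-39570 + 200*√82)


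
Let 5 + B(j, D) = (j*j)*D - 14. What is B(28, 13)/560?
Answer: 10173/560 ≈ 18.166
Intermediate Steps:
B(j, D) = -19 + D*j² (B(j, D) = -5 + ((j*j)*D - 14) = -5 + (j²*D - 14) = -5 + (D*j² - 14) = -5 + (-14 + D*j²) = -19 + D*j²)
B(28, 13)/560 = (-19 + 13*28²)/560 = (-19 + 13*784)*(1/560) = (-19 + 10192)*(1/560) = 10173*(1/560) = 10173/560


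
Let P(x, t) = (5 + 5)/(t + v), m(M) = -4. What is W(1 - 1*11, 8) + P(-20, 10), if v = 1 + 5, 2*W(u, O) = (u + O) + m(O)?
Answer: -19/8 ≈ -2.3750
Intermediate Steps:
W(u, O) = -2 + O/2 + u/2 (W(u, O) = ((u + O) - 4)/2 = ((O + u) - 4)/2 = (-4 + O + u)/2 = -2 + O/2 + u/2)
v = 6
P(x, t) = 10/(6 + t) (P(x, t) = (5 + 5)/(t + 6) = 10/(6 + t))
W(1 - 1*11, 8) + P(-20, 10) = (-2 + (1/2)*8 + (1 - 1*11)/2) + 10/(6 + 10) = (-2 + 4 + (1 - 11)/2) + 10/16 = (-2 + 4 + (1/2)*(-10)) + 10*(1/16) = (-2 + 4 - 5) + 5/8 = -3 + 5/8 = -19/8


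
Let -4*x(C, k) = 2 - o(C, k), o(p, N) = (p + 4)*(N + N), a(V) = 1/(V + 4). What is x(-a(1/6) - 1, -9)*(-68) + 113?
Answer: 24789/25 ≈ 991.56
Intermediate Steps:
a(V) = 1/(4 + V)
o(p, N) = 2*N*(4 + p) (o(p, N) = (4 + p)*(2*N) = 2*N*(4 + p))
x(C, k) = -½ + k*(4 + C)/2 (x(C, k) = -(2 - 2*k*(4 + C))/4 = -½ + k*(4 + C)/2)
x(-a(1/6) - 1, -9)*(-68) + 113 = (-½ + (½)*(-9)*(4 + (-1/(4 + 1/6) - 1)))*(-68) + 113 = (-½ + (½)*(-9)*(4 + (-1/(4 + ⅙) - 1)))*(-68) + 113 = (-½ + (½)*(-9)*(4 + (-1/25/6 - 1)))*(-68) + 113 = (-½ + (½)*(-9)*(4 + (-1*6/25 - 1)))*(-68) + 113 = (-½ + (½)*(-9)*(4 + (-6/25 - 1)))*(-68) + 113 = (-½ + (½)*(-9)*(4 - 31/25))*(-68) + 113 = (-½ + (½)*(-9)*(69/25))*(-68) + 113 = (-½ - 621/50)*(-68) + 113 = -323/25*(-68) + 113 = 21964/25 + 113 = 24789/25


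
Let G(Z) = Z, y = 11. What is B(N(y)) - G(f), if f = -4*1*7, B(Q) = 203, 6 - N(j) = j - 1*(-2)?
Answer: 231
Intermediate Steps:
N(j) = 4 - j (N(j) = 6 - (j - 1*(-2)) = 6 - (j + 2) = 6 - (2 + j) = 6 + (-2 - j) = 4 - j)
f = -28 (f = -4*7 = -28)
B(N(y)) - G(f) = 203 - 1*(-28) = 203 + 28 = 231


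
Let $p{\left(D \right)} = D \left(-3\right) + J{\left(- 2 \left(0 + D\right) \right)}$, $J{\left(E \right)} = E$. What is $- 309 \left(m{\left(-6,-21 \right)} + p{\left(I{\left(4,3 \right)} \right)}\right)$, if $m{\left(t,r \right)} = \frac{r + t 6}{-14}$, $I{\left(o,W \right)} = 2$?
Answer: $\frac{25647}{14} \approx 1831.9$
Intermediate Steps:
$p{\left(D \right)} = - 5 D$ ($p{\left(D \right)} = D \left(-3\right) - 2 \left(0 + D\right) = - 3 D - 2 D = - 5 D$)
$m{\left(t,r \right)} = - \frac{3 t}{7} - \frac{r}{14}$ ($m{\left(t,r \right)} = \left(r + 6 t\right) \left(- \frac{1}{14}\right) = - \frac{3 t}{7} - \frac{r}{14}$)
$- 309 \left(m{\left(-6,-21 \right)} + p{\left(I{\left(4,3 \right)} \right)}\right) = - 309 \left(\left(\left(- \frac{3}{7}\right) \left(-6\right) - - \frac{3}{2}\right) - 10\right) = - 309 \left(\left(\frac{18}{7} + \frac{3}{2}\right) - 10\right) = - 309 \left(\frac{57}{14} - 10\right) = \left(-309\right) \left(- \frac{83}{14}\right) = \frac{25647}{14}$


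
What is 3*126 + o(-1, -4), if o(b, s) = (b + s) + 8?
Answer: 381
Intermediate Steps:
o(b, s) = 8 + b + s
3*126 + o(-1, -4) = 3*126 + (8 - 1 - 4) = 378 + 3 = 381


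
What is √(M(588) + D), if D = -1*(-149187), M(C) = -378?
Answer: √148809 ≈ 385.76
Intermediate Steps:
D = 149187
√(M(588) + D) = √(-378 + 149187) = √148809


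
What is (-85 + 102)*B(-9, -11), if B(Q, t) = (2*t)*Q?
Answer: 3366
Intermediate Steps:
B(Q, t) = 2*Q*t
(-85 + 102)*B(-9, -11) = (-85 + 102)*(2*(-9)*(-11)) = 17*198 = 3366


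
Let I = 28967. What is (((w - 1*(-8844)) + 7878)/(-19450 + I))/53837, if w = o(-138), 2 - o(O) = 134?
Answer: 2370/73195247 ≈ 3.2379e-5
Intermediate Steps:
o(O) = -132 (o(O) = 2 - 1*134 = 2 - 134 = -132)
w = -132
(((w - 1*(-8844)) + 7878)/(-19450 + I))/53837 = (((-132 - 1*(-8844)) + 7878)/(-19450 + 28967))/53837 = (((-132 + 8844) + 7878)/9517)*(1/53837) = ((8712 + 7878)*(1/9517))*(1/53837) = (16590*(1/9517))*(1/53837) = (16590/9517)*(1/53837) = 2370/73195247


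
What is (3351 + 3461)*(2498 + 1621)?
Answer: 28058628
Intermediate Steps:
(3351 + 3461)*(2498 + 1621) = 6812*4119 = 28058628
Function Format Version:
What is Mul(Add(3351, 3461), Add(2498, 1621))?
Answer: 28058628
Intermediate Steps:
Mul(Add(3351, 3461), Add(2498, 1621)) = Mul(6812, 4119) = 28058628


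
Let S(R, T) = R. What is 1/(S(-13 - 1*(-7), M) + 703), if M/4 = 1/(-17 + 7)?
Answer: 1/697 ≈ 0.0014347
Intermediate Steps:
M = -⅖ (M = 4/(-17 + 7) = 4/(-10) = 4*(-⅒) = -⅖ ≈ -0.40000)
1/(S(-13 - 1*(-7), M) + 703) = 1/((-13 - 1*(-7)) + 703) = 1/((-13 + 7) + 703) = 1/(-6 + 703) = 1/697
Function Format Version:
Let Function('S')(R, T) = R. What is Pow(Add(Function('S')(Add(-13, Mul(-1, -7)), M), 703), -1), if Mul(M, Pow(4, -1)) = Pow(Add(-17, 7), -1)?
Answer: Rational(1, 697) ≈ 0.0014347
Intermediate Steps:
M = Rational(-2, 5) (M = Mul(4, Pow(Add(-17, 7), -1)) = Mul(4, Pow(-10, -1)) = Mul(4, Rational(-1, 10)) = Rational(-2, 5) ≈ -0.40000)
Pow(Add(Function('S')(Add(-13, Mul(-1, -7)), M), 703), -1) = Pow(Add(Add(-13, Mul(-1, -7)), 703), -1) = Pow(Add(Add(-13, 7), 703), -1) = Pow(Add(-6, 703), -1) = Pow(697, -1) = Rational(1, 697)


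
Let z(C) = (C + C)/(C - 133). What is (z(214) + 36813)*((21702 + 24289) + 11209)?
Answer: 170586473200/81 ≈ 2.1060e+9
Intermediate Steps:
z(C) = 2*C/(-133 + C) (z(C) = (2*C)/(-133 + C) = 2*C/(-133 + C))
(z(214) + 36813)*((21702 + 24289) + 11209) = (2*214/(-133 + 214) + 36813)*((21702 + 24289) + 11209) = (2*214/81 + 36813)*(45991 + 11209) = (2*214*(1/81) + 36813)*57200 = (428/81 + 36813)*57200 = (2982281/81)*57200 = 170586473200/81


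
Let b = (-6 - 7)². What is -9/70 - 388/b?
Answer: -28681/11830 ≈ -2.4244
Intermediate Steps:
b = 169 (b = (-13)² = 169)
-9/70 - 388/b = -9/70 - 388/169 = -28681/11830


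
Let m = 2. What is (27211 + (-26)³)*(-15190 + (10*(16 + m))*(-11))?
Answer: -165432950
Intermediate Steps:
(27211 + (-26)³)*(-15190 + (10*(16 + m))*(-11)) = (27211 + (-26)³)*(-15190 + (10*(16 + 2))*(-11)) = (27211 - 17576)*(-15190 + (10*18)*(-11)) = 9635*(-15190 + 180*(-11)) = 9635*(-15190 - 1980) = 9635*(-17170) = -165432950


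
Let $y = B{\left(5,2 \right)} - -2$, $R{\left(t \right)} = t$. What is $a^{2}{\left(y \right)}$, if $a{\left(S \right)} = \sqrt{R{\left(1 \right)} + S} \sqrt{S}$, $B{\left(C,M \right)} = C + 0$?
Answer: $56$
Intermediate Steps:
$B{\left(C,M \right)} = C$
$y = 7$ ($y = 5 - -2 = 5 + 2 = 7$)
$a{\left(S \right)} = \sqrt{S} \sqrt{1 + S}$ ($a{\left(S \right)} = \sqrt{1 + S} \sqrt{S} = \sqrt{S} \sqrt{1 + S}$)
$a^{2}{\left(y \right)} = \left(\sqrt{7} \sqrt{1 + 7}\right)^{2} = \left(\sqrt{7} \sqrt{8}\right)^{2} = \left(\sqrt{7} \cdot 2 \sqrt{2}\right)^{2} = \left(2 \sqrt{14}\right)^{2} = 56$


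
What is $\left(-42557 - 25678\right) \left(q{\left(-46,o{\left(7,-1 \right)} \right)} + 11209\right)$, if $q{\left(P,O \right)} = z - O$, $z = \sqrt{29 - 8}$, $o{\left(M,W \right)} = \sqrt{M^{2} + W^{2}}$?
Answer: $-764846115 - 68235 \sqrt{21} + 341175 \sqrt{2} \approx -7.6468 \cdot 10^{8}$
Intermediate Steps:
$z = \sqrt{21} \approx 4.5826$
$q{\left(P,O \right)} = \sqrt{21} - O$
$\left(-42557 - 25678\right) \left(q{\left(-46,o{\left(7,-1 \right)} \right)} + 11209\right) = \left(-42557 - 25678\right) \left(\left(\sqrt{21} - \sqrt{7^{2} + \left(-1\right)^{2}}\right) + 11209\right) = \left(-42557 - 25678\right) \left(\left(\sqrt{21} - \sqrt{49 + 1}\right) + 11209\right) = - 68235 \left(\left(\sqrt{21} - \sqrt{50}\right) + 11209\right) = - 68235 \left(\left(\sqrt{21} - 5 \sqrt{2}\right) + 11209\right) = - 68235 \left(11209 + \sqrt{21} - 5 \sqrt{2}\right) = -764846115 - 68235 \sqrt{21} + 341175 \sqrt{2}$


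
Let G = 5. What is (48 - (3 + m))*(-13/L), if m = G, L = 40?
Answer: -13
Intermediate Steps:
m = 5
(48 - (3 + m))*(-13/L) = (48 - (3 + 5))*(-13/40) = (48 - 1*8)*(-13*1/40) = (48 - 8)*(-13/40) = 40*(-13/40) = -13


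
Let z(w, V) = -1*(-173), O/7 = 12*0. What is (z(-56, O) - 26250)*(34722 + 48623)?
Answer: -2173387565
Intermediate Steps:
O = 0 (O = 7*(12*0) = 7*0 = 0)
z(w, V) = 173
(z(-56, O) - 26250)*(34722 + 48623) = (173 - 26250)*(34722 + 48623) = -26077*83345 = -2173387565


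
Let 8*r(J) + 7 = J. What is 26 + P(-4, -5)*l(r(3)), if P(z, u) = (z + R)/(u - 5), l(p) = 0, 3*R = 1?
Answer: 26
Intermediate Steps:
R = ⅓ (R = (⅓)*1 = ⅓ ≈ 0.33333)
r(J) = -7/8 + J/8
P(z, u) = (⅓ + z)/(-5 + u) (P(z, u) = (z + ⅓)/(u - 5) = (⅓ + z)/(-5 + u))
26 + P(-4, -5)*l(r(3)) = 26 + ((⅓ - 4)/(-5 - 5))*0 = 26 + (-11/3/(-10))*0 = 26 - ⅒*(-11/3)*0 = 26 + (11/30)*0 = 26 + 0 = 26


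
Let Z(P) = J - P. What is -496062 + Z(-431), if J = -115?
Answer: -495746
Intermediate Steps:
Z(P) = -115 - P
-496062 + Z(-431) = -496062 + (-115 - 1*(-431)) = -496062 + (-115 + 431) = -496062 + 316 = -495746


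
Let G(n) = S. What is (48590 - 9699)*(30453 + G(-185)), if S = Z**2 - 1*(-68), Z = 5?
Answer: 1187964486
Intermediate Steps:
S = 93 (S = 5**2 - 1*(-68) = 25 + 68 = 93)
G(n) = 93
(48590 - 9699)*(30453 + G(-185)) = (48590 - 9699)*(30453 + 93) = 38891*30546 = 1187964486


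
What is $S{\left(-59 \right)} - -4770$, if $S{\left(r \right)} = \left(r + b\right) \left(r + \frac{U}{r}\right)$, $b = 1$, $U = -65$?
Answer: $\frac{479558}{59} \approx 8128.1$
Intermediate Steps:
$S{\left(r \right)} = \left(1 + r\right) \left(r - \frac{65}{r}\right)$ ($S{\left(r \right)} = \left(r + 1\right) \left(r - \frac{65}{r}\right) = \left(1 + r\right) \left(r - \frac{65}{r}\right)$)
$S{\left(-59 \right)} - -4770 = \left(-65 - 59 + \left(-59\right)^{2} - \frac{65}{-59}\right) - -4770 = \left(-65 - 59 + 3481 - - \frac{65}{59}\right) + 4770 = \left(-65 - 59 + 3481 + \frac{65}{59}\right) + 4770 = \frac{198128}{59} + 4770 = \frac{479558}{59}$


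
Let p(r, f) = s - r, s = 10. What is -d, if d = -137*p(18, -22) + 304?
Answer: -1400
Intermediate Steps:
p(r, f) = 10 - r
d = 1400 (d = -137*(10 - 1*18) + 304 = -137*(10 - 18) + 304 = -137*(-8) + 304 = 1096 + 304 = 1400)
-d = -1*1400 = -1400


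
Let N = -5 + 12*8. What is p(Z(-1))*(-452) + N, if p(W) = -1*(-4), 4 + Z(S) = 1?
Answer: -1717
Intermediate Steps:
Z(S) = -3 (Z(S) = -4 + 1 = -3)
N = 91 (N = -5 + 96 = 91)
p(W) = 4
p(Z(-1))*(-452) + N = 4*(-452) + 91 = -1808 + 91 = -1717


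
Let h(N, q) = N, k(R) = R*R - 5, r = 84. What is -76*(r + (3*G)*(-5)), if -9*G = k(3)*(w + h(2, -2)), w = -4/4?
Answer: -20672/3 ≈ -6890.7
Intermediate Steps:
k(R) = -5 + R² (k(R) = R² - 5 = -5 + R²)
w = -1 (w = -4*¼ = -1)
G = -4/9 (G = -(-5 + 3²)*(-1 + 2)/9 = -(-5 + 9)/9 = -4/9 ≈ -0.44444)
-76*(r + (3*G)*(-5)) = -76*(84 + (3*(-4/9))*(-5)) = -76*(84 - 4/3*(-5)) = -76*(84 + 20/3) = -76*272/3 = -20672/3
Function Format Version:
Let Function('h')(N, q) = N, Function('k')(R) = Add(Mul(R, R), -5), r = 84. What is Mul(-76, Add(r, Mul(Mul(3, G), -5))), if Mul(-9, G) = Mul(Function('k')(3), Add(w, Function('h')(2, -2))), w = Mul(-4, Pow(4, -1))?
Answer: Rational(-20672, 3) ≈ -6890.7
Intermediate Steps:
Function('k')(R) = Add(-5, Pow(R, 2)) (Function('k')(R) = Add(Pow(R, 2), -5) = Add(-5, Pow(R, 2)))
w = -1 (w = Mul(-4, Rational(1, 4)) = -1)
G = Rational(-4, 9) (G = Mul(Rational(-1, 9), Mul(Add(-5, Pow(3, 2)), Add(-1, 2))) = Mul(Rational(-1, 9), Mul(Add(-5, 9), 1)) = Mul(Rational(-1, 9), Mul(4, 1)) = Mul(Rational(-1, 9), 4) = Rational(-4, 9) ≈ -0.44444)
Mul(-76, Add(r, Mul(Mul(3, G), -5))) = Mul(-76, Add(84, Mul(Mul(3, Rational(-4, 9)), -5))) = Mul(-76, Add(84, Mul(Rational(-4, 3), -5))) = Mul(-76, Add(84, Rational(20, 3))) = Mul(-76, Rational(272, 3)) = Rational(-20672, 3)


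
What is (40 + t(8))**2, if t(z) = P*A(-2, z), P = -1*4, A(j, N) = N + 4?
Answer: 64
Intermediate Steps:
A(j, N) = 4 + N
P = -4
t(z) = -16 - 4*z (t(z) = -4*(4 + z) = -16 - 4*z)
(40 + t(8))**2 = (40 + (-16 - 4*8))**2 = (40 + (-16 - 32))**2 = (40 - 48)**2 = (-8)**2 = 64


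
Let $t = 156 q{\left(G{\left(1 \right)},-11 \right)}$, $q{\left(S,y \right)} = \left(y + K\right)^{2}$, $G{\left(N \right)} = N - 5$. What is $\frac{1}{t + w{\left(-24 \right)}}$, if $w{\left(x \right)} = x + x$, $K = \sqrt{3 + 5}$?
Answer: $\frac{1673}{25734732} + \frac{143 \sqrt{2}}{6433683} \approx 9.6443 \cdot 10^{-5}$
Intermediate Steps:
$G{\left(N \right)} = -5 + N$ ($G{\left(N \right)} = N - 5 = -5 + N$)
$K = 2 \sqrt{2}$ ($K = \sqrt{8} = 2 \sqrt{2} \approx 2.8284$)
$q{\left(S,y \right)} = \left(y + 2 \sqrt{2}\right)^{2}$
$w{\left(x \right)} = 2 x$
$t = 156 \left(-11 + 2 \sqrt{2}\right)^{2} \approx 10417.0$
$\frac{1}{t + w{\left(-24 \right)}} = \frac{1}{\left(20124 - 6864 \sqrt{2}\right) + 2 \left(-24\right)} = \frac{1}{\left(20124 - 6864 \sqrt{2}\right) - 48} = \frac{1}{20076 - 6864 \sqrt{2}}$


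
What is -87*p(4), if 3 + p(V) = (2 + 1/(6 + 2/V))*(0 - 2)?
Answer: 8265/13 ≈ 635.77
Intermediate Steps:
p(V) = -7 - 2/(6 + 2/V) (p(V) = -3 + (2 + 1/(6 + 2/V))*(0 - 2) = -3 + (2 + 1/(6 + 2/V))*(-2) = -3 + (-4 - 2/(6 + 2/V)) = -7 - 2/(6 + 2/V))
-87*p(4) = -87*(-7 - 22*4)/(1 + 3*4) = -87*(-7 - 88)/(1 + 12) = -87*(-95)/13 = -87*(-95/13) = 8265/13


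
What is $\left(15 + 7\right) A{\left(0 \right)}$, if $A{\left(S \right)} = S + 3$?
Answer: $66$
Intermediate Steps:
$A{\left(S \right)} = 3 + S$
$\left(15 + 7\right) A{\left(0 \right)} = \left(15 + 7\right) \left(3 + 0\right) = 22 \cdot 3 = 66$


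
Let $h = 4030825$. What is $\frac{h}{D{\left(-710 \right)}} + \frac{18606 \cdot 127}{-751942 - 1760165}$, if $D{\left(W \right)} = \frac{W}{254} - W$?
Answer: $\frac{85718164016593}{15041659347} \approx 5698.7$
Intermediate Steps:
$D{\left(W \right)} = - \frac{253 W}{254}$ ($D{\left(W \right)} = W \frac{1}{254} - W = \frac{W}{254} - W = - \frac{253 W}{254}$)
$\frac{h}{D{\left(-710 \right)}} + \frac{18606 \cdot 127}{-751942 - 1760165} = \frac{4030825}{\left(- \frac{253}{254}\right) \left(-710\right)} + \frac{18606 \cdot 127}{-751942 - 1760165} = \frac{4030825}{\frac{89815}{127}} + \frac{2362962}{-2512107} = 4030825 \cdot \frac{127}{89815} + 2362962 \left(- \frac{1}{2512107}\right) = \frac{102382955}{17963} - \frac{787654}{837369} = \frac{85718164016593}{15041659347}$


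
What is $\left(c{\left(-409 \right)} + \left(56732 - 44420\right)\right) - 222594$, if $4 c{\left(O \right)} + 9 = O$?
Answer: $- \frac{420773}{2} \approx -2.1039 \cdot 10^{5}$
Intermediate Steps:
$c{\left(O \right)} = - \frac{9}{4} + \frac{O}{4}$
$\left(c{\left(-409 \right)} + \left(56732 - 44420\right)\right) - 222594 = \left(\left(- \frac{9}{4} + \frac{1}{4} \left(-409\right)\right) + \left(56732 - 44420\right)\right) - 222594 = \left(\left(- \frac{9}{4} - \frac{409}{4}\right) + 12312\right) - 222594 = \left(- \frac{209}{2} + 12312\right) - 222594 = \frac{24415}{2} - 222594 = - \frac{420773}{2}$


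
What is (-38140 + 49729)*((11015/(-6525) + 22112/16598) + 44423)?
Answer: 1858512083464084/3610065 ≈ 5.1481e+8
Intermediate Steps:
(-38140 + 49729)*((11015/(-6525) + 22112/16598) + 44423) = 11589*((11015*(-1/6525) + 22112*(1/16598)) + 44423) = 11589*((-2203/1305 + 11056/8299) + 44423) = 11589*(-3854617/10830195 + 44423) = 11589*(481105897868/10830195) = 1858512083464084/3610065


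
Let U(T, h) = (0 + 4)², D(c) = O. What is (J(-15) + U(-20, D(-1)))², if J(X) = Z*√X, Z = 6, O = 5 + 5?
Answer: -284 + 192*I*√15 ≈ -284.0 + 743.61*I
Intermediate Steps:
O = 10
D(c) = 10
U(T, h) = 16 (U(T, h) = 4² = 16)
J(X) = 6*√X
(J(-15) + U(-20, D(-1)))² = (6*√(-15) + 16)² = (6*(I*√15) + 16)² = (6*I*√15 + 16)² = (16 + 6*I*√15)²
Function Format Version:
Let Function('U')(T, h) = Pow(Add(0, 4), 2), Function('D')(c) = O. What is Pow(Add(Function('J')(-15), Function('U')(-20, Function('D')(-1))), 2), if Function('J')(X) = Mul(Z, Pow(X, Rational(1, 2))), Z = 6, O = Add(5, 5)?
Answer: Add(-284, Mul(192, I, Pow(15, Rational(1, 2)))) ≈ Add(-284.00, Mul(743.61, I))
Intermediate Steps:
O = 10
Function('D')(c) = 10
Function('U')(T, h) = 16 (Function('U')(T, h) = Pow(4, 2) = 16)
Function('J')(X) = Mul(6, Pow(X, Rational(1, 2)))
Pow(Add(Function('J')(-15), Function('U')(-20, Function('D')(-1))), 2) = Pow(Add(Mul(6, Pow(-15, Rational(1, 2))), 16), 2) = Pow(Add(Mul(6, Mul(I, Pow(15, Rational(1, 2)))), 16), 2) = Pow(Add(Mul(6, I, Pow(15, Rational(1, 2))), 16), 2) = Pow(Add(16, Mul(6, I, Pow(15, Rational(1, 2)))), 2)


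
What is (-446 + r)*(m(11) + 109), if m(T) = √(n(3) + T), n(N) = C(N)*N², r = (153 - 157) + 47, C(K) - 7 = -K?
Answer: -43927 - 403*√47 ≈ -46690.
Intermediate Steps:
C(K) = 7 - K
r = 43 (r = -4 + 47 = 43)
n(N) = N²*(7 - N) (n(N) = (7 - N)*N² = N²*(7 - N))
m(T) = √(36 + T) (m(T) = √(3²*(7 - 1*3) + T) = √(9*(7 - 3) + T) = √(9*4 + T) = √(36 + T))
(-446 + r)*(m(11) + 109) = (-446 + 43)*(√(36 + 11) + 109) = -403*(√47 + 109) = -403*(109 + √47) = -43927 - 403*√47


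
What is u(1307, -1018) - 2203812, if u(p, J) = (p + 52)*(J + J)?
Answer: -4970736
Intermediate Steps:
u(p, J) = 2*J*(52 + p) (u(p, J) = (52 + p)*(2*J) = 2*J*(52 + p))
u(1307, -1018) - 2203812 = 2*(-1018)*(52 + 1307) - 2203812 = 2*(-1018)*1359 - 2203812 = -2766924 - 2203812 = -4970736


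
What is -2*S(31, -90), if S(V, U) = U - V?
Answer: 242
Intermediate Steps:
-2*S(31, -90) = -2*(-90 - 1*31) = -2*(-90 - 31) = -2*(-121) = 242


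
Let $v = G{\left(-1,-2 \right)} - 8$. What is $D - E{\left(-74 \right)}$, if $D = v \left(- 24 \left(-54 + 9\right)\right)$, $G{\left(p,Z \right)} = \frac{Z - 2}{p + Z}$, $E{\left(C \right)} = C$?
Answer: $-7126$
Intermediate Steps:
$G{\left(p,Z \right)} = \frac{-2 + Z}{Z + p}$
$v = - \frac{20}{3}$ ($v = \frac{-2 - 2}{-2 - 1} - 8 = \frac{1}{-3} \left(-4\right) - 8 = \left(- \frac{1}{3}\right) \left(-4\right) - 8 = \frac{4}{3} - 8 = - \frac{20}{3} \approx -6.6667$)
$D = -7200$ ($D = - \frac{20 \left(- 24 \left(-54 + 9\right)\right)}{3} = - \frac{20 \left(\left(-24\right) \left(-45\right)\right)}{3} = \left(- \frac{20}{3}\right) 1080 = -7200$)
$D - E{\left(-74 \right)} = -7200 - -74 = -7200 + 74 = -7126$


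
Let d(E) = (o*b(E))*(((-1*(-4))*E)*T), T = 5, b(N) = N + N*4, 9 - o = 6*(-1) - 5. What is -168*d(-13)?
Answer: -56784000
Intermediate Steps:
o = 20 (o = 9 - (6*(-1) - 5) = 9 - (-6 - 5) = 9 - 1*(-11) = 9 + 11 = 20)
b(N) = 5*N (b(N) = N + 4*N = 5*N)
d(E) = 2000*E² (d(E) = (20*(5*E))*(((-1*(-4))*E)*5) = (100*E)*((4*E)*5) = (100*E)*(20*E) = 2000*E²)
-168*d(-13) = -336000*(-13)² = -336000*169 = -168*338000 = -56784000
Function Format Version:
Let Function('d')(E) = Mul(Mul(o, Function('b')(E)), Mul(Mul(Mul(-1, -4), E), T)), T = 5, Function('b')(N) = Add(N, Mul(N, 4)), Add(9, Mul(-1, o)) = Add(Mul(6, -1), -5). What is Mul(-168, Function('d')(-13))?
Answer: -56784000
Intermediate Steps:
o = 20 (o = Add(9, Mul(-1, Add(Mul(6, -1), -5))) = Add(9, Mul(-1, Add(-6, -5))) = Add(9, Mul(-1, -11)) = Add(9, 11) = 20)
Function('b')(N) = Mul(5, N) (Function('b')(N) = Add(N, Mul(4, N)) = Mul(5, N))
Function('d')(E) = Mul(2000, Pow(E, 2)) (Function('d')(E) = Mul(Mul(20, Mul(5, E)), Mul(Mul(Mul(-1, -4), E), 5)) = Mul(Mul(100, E), Mul(Mul(4, E), 5)) = Mul(Mul(100, E), Mul(20, E)) = Mul(2000, Pow(E, 2)))
Mul(-168, Function('d')(-13)) = Mul(-168, Mul(2000, Pow(-13, 2))) = Mul(-168, Mul(2000, 169)) = Mul(-168, 338000) = -56784000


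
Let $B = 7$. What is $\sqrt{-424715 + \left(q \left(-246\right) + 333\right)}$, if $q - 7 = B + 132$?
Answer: $i \sqrt{460298} \approx 678.45 i$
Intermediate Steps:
$q = 146$ ($q = 7 + \left(7 + 132\right) = 7 + 139 = 146$)
$\sqrt{-424715 + \left(q \left(-246\right) + 333\right)} = \sqrt{-424715 + \left(146 \left(-246\right) + 333\right)} = \sqrt{-424715 + \left(-35916 + 333\right)} = \sqrt{-424715 - 35583} = \sqrt{-460298} = i \sqrt{460298}$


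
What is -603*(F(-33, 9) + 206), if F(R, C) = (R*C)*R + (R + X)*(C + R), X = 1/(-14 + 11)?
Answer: -6516621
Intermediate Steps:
X = -⅓ (X = 1/(-3) = -⅓ ≈ -0.33333)
F(R, C) = C*R² + (-⅓ + R)*(C + R) (F(R, C) = (R*C)*R + (R - ⅓)*(C + R) = (C*R)*R + (-⅓ + R)*(C + R) = C*R² + (-⅓ + R)*(C + R))
-603*(F(-33, 9) + 206) = -603*(((-33)² - ⅓*9 - ⅓*(-33) + 9*(-33) + 9*(-33)²) + 206) = -603*((1089 - 3 + 11 - 297 + 9*1089) + 206) = -603*((1089 - 3 + 11 - 297 + 9801) + 206) = -603*(10601 + 206) = -603*10807 = -6516621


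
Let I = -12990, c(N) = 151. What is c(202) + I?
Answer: -12839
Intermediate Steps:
c(202) + I = 151 - 12990 = -12839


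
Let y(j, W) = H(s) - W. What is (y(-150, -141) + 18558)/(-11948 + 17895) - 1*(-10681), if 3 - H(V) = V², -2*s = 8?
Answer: 63538593/5947 ≈ 10684.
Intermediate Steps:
s = -4 (s = -½*8 = -4)
H(V) = 3 - V²
y(j, W) = -13 - W (y(j, W) = (3 - 1*(-4)²) - W = (3 - 1*16) - W = (3 - 16) - W = -13 - W)
(y(-150, -141) + 18558)/(-11948 + 17895) - 1*(-10681) = ((-13 - 1*(-141)) + 18558)/(-11948 + 17895) - 1*(-10681) = ((-13 + 141) + 18558)/5947 + 10681 = (128 + 18558)*(1/5947) + 10681 = 18686*(1/5947) + 10681 = 18686/5947 + 10681 = 63538593/5947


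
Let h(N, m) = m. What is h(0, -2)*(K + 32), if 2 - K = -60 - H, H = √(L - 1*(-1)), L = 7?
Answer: -188 - 4*√2 ≈ -193.66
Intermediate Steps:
H = 2*√2 (H = √(7 - 1*(-1)) = √(7 + 1) = √8 = 2*√2 ≈ 2.8284)
K = 62 + 2*√2 (K = 2 - (-60 - 2*√2) = 2 + (60 + 2*√2) = 62 + 2*√2 ≈ 64.828)
h(0, -2)*(K + 32) = -2*((62 + 2*√2) + 32) = -2*(94 + 2*√2) = -188 - 4*√2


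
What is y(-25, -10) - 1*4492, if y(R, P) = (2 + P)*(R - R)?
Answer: -4492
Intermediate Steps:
y(R, P) = 0 (y(R, P) = (2 + P)*0 = 0)
y(-25, -10) - 1*4492 = 0 - 1*4492 = 0 - 4492 = -4492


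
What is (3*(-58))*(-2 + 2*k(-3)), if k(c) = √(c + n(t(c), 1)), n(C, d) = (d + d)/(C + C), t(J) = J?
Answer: 348 - 116*I*√30 ≈ 348.0 - 635.36*I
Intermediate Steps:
n(C, d) = d/C (n(C, d) = (2*d)/((2*C)) = (2*d)*(1/(2*C)) = d/C)
k(c) = √(c + 1/c)
(3*(-58))*(-2 + 2*k(-3)) = (3*(-58))*(-2 + 2*√(-3 + 1/(-3))) = -174*(-2 + 2*√(-3 - ⅓)) = -174*(-2 + 2*√(-10/3)) = -174*(-2 + 2*(I*√30/3)) = -174*(-2 + 2*I*√30/3) = 348 - 116*I*√30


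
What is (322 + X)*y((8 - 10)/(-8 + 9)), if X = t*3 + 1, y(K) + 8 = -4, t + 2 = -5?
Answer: -3624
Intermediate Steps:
t = -7 (t = -2 - 5 = -7)
y(K) = -12 (y(K) = -8 - 4 = -12)
X = -20 (X = -7*3 + 1 = -21 + 1 = -20)
(322 + X)*y((8 - 10)/(-8 + 9)) = (322 - 20)*(-12) = 302*(-12) = -3624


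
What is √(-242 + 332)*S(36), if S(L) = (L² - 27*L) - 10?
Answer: 942*√10 ≈ 2978.9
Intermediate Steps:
S(L) = -10 + L² - 27*L
√(-242 + 332)*S(36) = √(-242 + 332)*(-10 + 36² - 27*36) = √90*(-10 + 1296 - 972) = (3*√10)*314 = 942*√10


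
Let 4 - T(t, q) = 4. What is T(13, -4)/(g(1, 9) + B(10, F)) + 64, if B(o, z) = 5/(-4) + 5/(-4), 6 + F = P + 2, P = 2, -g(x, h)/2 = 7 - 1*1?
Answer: 64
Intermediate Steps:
T(t, q) = 0 (T(t, q) = 4 - 1*4 = 4 - 4 = 0)
g(x, h) = -12 (g(x, h) = -2*(7 - 1*1) = -2*(7 - 1) = -2*6 = -12)
F = -2 (F = -6 + (2 + 2) = -6 + 4 = -2)
B(o, z) = -5/2 (B(o, z) = 5*(-¼) + 5*(-¼) = -5/4 - 5/4 = -5/2)
T(13, -4)/(g(1, 9) + B(10, F)) + 64 = 0/(-12 - 5/2) + 64 = 0/(-29/2) + 64 = -2/29*0 + 64 = 0 + 64 = 64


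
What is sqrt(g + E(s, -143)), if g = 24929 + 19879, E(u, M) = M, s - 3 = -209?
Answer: sqrt(44665) ≈ 211.34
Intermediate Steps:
s = -206 (s = 3 - 209 = -206)
g = 44808
sqrt(g + E(s, -143)) = sqrt(44808 - 143) = sqrt(44665)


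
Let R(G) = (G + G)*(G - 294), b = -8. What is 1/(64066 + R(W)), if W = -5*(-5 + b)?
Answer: 1/34296 ≈ 2.9158e-5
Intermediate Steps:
W = 65 (W = -5*(-5 - 8) = -5*(-13) = 65)
R(G) = 2*G*(-294 + G) (R(G) = (2*G)*(-294 + G) = 2*G*(-294 + G))
1/(64066 + R(W)) = 1/(64066 + 2*65*(-294 + 65)) = 1/(64066 + 2*65*(-229)) = 1/(64066 - 29770) = 1/34296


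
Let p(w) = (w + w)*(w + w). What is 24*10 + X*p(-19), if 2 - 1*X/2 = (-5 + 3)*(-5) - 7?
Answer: -2648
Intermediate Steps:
p(w) = 4*w**2 (p(w) = (2*w)*(2*w) = 4*w**2)
X = -2 (X = 4 - 2*((-5 + 3)*(-5) - 7) = 4 - 2*(-2*(-5) - 7) = 4 - 2*(10 - 7) = 4 - 2*3 = 4 - 6 = -2)
24*10 + X*p(-19) = 24*10 - 8*(-19)**2 = 240 - 8*361 = 240 - 2*1444 = 240 - 2888 = -2648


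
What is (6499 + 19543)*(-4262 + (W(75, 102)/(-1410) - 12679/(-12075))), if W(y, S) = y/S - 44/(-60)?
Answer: -6423415949622277/57887550 ≈ -1.1096e+8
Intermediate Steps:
W(y, S) = 11/15 + y/S (W(y, S) = y/S - 44*(-1/60) = y/S + 11/15 = 11/15 + y/S)
(6499 + 19543)*(-4262 + (W(75, 102)/(-1410) - 12679/(-12075))) = (6499 + 19543)*(-4262 + ((11/15 + 75/102)/(-1410) - 12679/(-12075))) = 26042*(-4262 + ((11/15 + 75*(1/102))*(-1/1410) - 12679*(-1/12075))) = 26042*(-4262 + ((11/15 + 25/34)*(-1/1410) + 12679/12075)) = 26042*(-4262 + ((749/510)*(-1/1410) + 12679/12075)) = 26042*(-4262 + (-749/719100 + 12679/12075)) = 26042*(-4262 + 121445663/115775100) = 26042*(-493312030537/115775100) = -6423415949622277/57887550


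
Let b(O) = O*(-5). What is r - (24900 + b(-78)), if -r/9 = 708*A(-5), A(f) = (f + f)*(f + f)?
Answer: -662490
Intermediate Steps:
b(O) = -5*O
A(f) = 4*f² (A(f) = (2*f)*(2*f) = 4*f²)
r = -637200 (r = -6372*4*(-5)² = -6372*4*25 = -6372*100 = -9*70800 = -637200)
r - (24900 + b(-78)) = -637200 - (24900 - 5*(-78)) = -637200 - (24900 + 390) = -637200 - 1*25290 = -637200 - 25290 = -662490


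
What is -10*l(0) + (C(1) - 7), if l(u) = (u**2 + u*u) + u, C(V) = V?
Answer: -6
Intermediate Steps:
l(u) = u + 2*u**2 (l(u) = (u**2 + u**2) + u = 2*u**2 + u = u + 2*u**2)
-10*l(0) + (C(1) - 7) = -0*(1 + 2*0) + (1 - 7) = -0*(1 + 0) - 6 = -0 - 6 = -10*0 - 6 = 0 - 6 = -6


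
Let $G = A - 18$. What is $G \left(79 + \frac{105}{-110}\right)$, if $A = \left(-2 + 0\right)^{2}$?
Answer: $- \frac{12019}{11} \approx -1092.6$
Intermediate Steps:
$A = 4$ ($A = \left(-2\right)^{2} = 4$)
$G = -14$ ($G = 4 - 18 = -14$)
$G \left(79 + \frac{105}{-110}\right) = - 14 \left(79 + \frac{105}{-110}\right) = - 14 \left(79 + 105 \left(- \frac{1}{110}\right)\right) = - 14 \left(79 - \frac{21}{22}\right) = \left(-14\right) \frac{1717}{22} = - \frac{12019}{11}$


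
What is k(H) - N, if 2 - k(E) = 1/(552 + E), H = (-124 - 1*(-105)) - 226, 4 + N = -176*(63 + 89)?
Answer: 8214705/307 ≈ 26758.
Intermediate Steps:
N = -26756 (N = -4 - 176*(63 + 89) = -4 - 176*152 = -4 - 26752 = -26756)
H = -245 (H = (-124 + 105) - 226 = -19 - 226 = -245)
k(E) = 2 - 1/(552 + E)
k(H) - N = (1103 + 2*(-245))/(552 - 245) - 1*(-26756) = (1103 - 490)/307 + 26756 = (1/307)*613 + 26756 = 613/307 + 26756 = 8214705/307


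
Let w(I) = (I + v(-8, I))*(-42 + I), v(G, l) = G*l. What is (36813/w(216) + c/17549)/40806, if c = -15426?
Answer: -224020325/8971357100832 ≈ -2.4971e-5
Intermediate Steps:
w(I) = -7*I*(-42 + I) (w(I) = (I - 8*I)*(-42 + I) = (-7*I)*(-42 + I) = -7*I*(-42 + I))
(36813/w(216) + c/17549)/40806 = (36813/((7*216*(42 - 1*216))) - 15426/17549)/40806 = (36813/((7*216*(42 - 216))) - 15426*1/17549)*(1/40806) = (36813/((7*216*(-174))) - 15426/17549)*(1/40806) = (36813/(-263088) - 15426/17549)*(1/40806) = (36813*(-1/263088) - 15426/17549)*(1/40806) = (-1753/12528 - 15426/17549)*(1/40806) = -224020325/219853872*1/40806 = -224020325/8971357100832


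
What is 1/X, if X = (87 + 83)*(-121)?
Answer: -1/20570 ≈ -4.8614e-5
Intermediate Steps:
X = -20570 (X = 170*(-121) = -20570)
1/X = 1/(-20570) = -1/20570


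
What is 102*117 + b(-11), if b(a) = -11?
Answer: 11923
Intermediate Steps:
102*117 + b(-11) = 102*117 - 11 = 11934 - 11 = 11923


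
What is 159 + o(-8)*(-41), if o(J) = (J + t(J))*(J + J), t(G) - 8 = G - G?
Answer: 159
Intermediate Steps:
t(G) = 8 (t(G) = 8 + (G - G) = 8 + 0 = 8)
o(J) = 2*J*(8 + J) (o(J) = (J + 8)*(J + J) = (8 + J)*(2*J) = 2*J*(8 + J))
159 + o(-8)*(-41) = 159 + (2*(-8)*(8 - 8))*(-41) = 159 + (2*(-8)*0)*(-41) = 159 + 0*(-41) = 159 + 0 = 159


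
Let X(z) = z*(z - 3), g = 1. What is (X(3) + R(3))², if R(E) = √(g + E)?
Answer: 4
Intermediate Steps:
R(E) = √(1 + E)
X(z) = z*(-3 + z)
(X(3) + R(3))² = (3*(-3 + 3) + √(1 + 3))² = (3*0 + √4)² = (0 + 2)² = 2² = 4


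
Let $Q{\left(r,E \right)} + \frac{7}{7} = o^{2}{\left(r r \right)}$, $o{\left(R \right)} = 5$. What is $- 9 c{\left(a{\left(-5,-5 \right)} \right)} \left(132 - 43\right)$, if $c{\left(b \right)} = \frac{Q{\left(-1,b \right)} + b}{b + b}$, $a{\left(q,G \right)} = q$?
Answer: $\frac{15219}{10} \approx 1521.9$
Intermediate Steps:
$Q{\left(r,E \right)} = 24$ ($Q{\left(r,E \right)} = -1 + 5^{2} = -1 + 25 = 24$)
$c{\left(b \right)} = \frac{24 + b}{2 b}$ ($c{\left(b \right)} = \frac{24 + b}{b + b} = \frac{24 + b}{2 b}$)
$- 9 c{\left(a{\left(-5,-5 \right)} \right)} \left(132 - 43\right) = - 9 \frac{24 - 5}{2 \left(-5\right)} \left(132 - 43\right) = - 9 \cdot \frac{1}{2} \left(- \frac{1}{5}\right) 19 \cdot 89 = \left(-9\right) \left(- \frac{19}{10}\right) 89 = \frac{171}{10} \cdot 89 = \frac{15219}{10}$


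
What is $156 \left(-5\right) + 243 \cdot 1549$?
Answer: $375627$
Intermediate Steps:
$156 \left(-5\right) + 243 \cdot 1549 = -780 + 376407 = 375627$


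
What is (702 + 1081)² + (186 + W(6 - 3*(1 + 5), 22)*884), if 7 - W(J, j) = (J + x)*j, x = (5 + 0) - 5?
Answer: 3418839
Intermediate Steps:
x = 0 (x = 5 - 5 = 0)
W(J, j) = 7 - J*j (W(J, j) = 7 - (J + 0)*j = 7 - J*j)
(702 + 1081)² + (186 + W(6 - 3*(1 + 5), 22)*884) = (702 + 1081)² + (186 + (7 - 1*(6 - 3*(1 + 5))*22)*884) = 1783² + (186 + (7 - 1*(6 - 3*6)*22)*884) = 3179089 + (186 + (7 - 1*(6 - 1*18)*22)*884) = 3179089 + (186 + (7 - 1*(6 - 18)*22)*884) = 3179089 + (186 + (7 - 1*(-12)*22)*884) = 3179089 + (186 + (7 + 264)*884) = 3179089 + (186 + 271*884) = 3179089 + (186 + 239564) = 3179089 + 239750 = 3418839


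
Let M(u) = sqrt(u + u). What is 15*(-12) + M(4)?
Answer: -180 + 2*sqrt(2) ≈ -177.17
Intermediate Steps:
M(u) = sqrt(2)*sqrt(u) (M(u) = sqrt(2*u) = sqrt(2)*sqrt(u))
15*(-12) + M(4) = 15*(-12) + sqrt(2)*sqrt(4) = -180 + sqrt(2)*2 = -180 + 2*sqrt(2)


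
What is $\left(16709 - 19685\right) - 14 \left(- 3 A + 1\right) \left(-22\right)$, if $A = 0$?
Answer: $-2668$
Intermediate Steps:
$\left(16709 - 19685\right) - 14 \left(- 3 A + 1\right) \left(-22\right) = \left(16709 - 19685\right) - 14 \left(\left(-3\right) 0 + 1\right) \left(-22\right) = \left(16709 - 19685\right) - 14 \left(0 + 1\right) \left(-22\right) = -2976 - 14 \cdot 1 \left(-22\right) = -2976 - 14 \left(-22\right) = -2976 - -308 = -2976 + 308 = -2668$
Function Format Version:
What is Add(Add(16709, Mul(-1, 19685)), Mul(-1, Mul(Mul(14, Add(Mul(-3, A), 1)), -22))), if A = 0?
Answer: -2668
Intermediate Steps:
Add(Add(16709, Mul(-1, 19685)), Mul(-1, Mul(Mul(14, Add(Mul(-3, A), 1)), -22))) = Add(Add(16709, Mul(-1, 19685)), Mul(-1, Mul(Mul(14, Add(Mul(-3, 0), 1)), -22))) = Add(Add(16709, -19685), Mul(-1, Mul(Mul(14, Add(0, 1)), -22))) = Add(-2976, Mul(-1, Mul(Mul(14, 1), -22))) = Add(-2976, Mul(-1, Mul(14, -22))) = Add(-2976, Mul(-1, -308)) = Add(-2976, 308) = -2668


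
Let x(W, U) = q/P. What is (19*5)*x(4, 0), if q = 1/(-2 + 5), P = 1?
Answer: 95/3 ≈ 31.667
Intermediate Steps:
q = ⅓ (q = 1/3 = ⅓ ≈ 0.33333)
x(W, U) = ⅓ (x(W, U) = (⅓)/1 = (⅓)*1 = ⅓)
(19*5)*x(4, 0) = (19*5)*(⅓) = 95*(⅓) = 95/3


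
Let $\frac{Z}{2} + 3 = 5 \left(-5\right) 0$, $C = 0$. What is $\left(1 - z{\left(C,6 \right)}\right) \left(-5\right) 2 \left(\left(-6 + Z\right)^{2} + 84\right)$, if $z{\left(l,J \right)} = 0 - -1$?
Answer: $0$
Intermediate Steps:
$Z = -6$ ($Z = -6 + 2 \cdot 5 \left(-5\right) 0 = -6 + 2 \left(\left(-25\right) 0\right) = -6 + 2 \cdot 0 = -6 + 0 = -6$)
$z{\left(l,J \right)} = 1$ ($z{\left(l,J \right)} = 0 + 1 = 1$)
$\left(1 - z{\left(C,6 \right)}\right) \left(-5\right) 2 \left(\left(-6 + Z\right)^{2} + 84\right) = \left(1 - 1\right) \left(-5\right) 2 \left(\left(-6 - 6\right)^{2} + 84\right) = \left(1 - 1\right) \left(-5\right) 2 \left(\left(-12\right)^{2} + 84\right) = 0 \left(-5\right) 2 \left(144 + 84\right) = 0 \cdot 2 \cdot 228 = 0 \cdot 228 = 0$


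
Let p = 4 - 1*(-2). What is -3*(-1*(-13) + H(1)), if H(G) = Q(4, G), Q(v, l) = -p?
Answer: -21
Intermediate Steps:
p = 6 (p = 4 + 2 = 6)
Q(v, l) = -6 (Q(v, l) = -1*6 = -6)
H(G) = -6
-3*(-1*(-13) + H(1)) = -3*(-1*(-13) - 6) = -3*(13 - 6) = -3*7 = -21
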